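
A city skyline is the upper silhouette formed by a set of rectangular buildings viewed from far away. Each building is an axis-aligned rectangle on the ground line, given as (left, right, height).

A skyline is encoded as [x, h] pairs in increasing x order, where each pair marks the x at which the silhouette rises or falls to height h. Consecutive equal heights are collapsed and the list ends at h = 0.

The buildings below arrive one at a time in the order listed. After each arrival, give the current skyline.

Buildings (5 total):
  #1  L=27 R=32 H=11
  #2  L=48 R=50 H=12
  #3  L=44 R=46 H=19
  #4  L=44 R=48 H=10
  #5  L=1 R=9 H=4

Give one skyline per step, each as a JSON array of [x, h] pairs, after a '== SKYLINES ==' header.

== SKYLINES ==
[[27,11],[32,0]]
[[27,11],[32,0],[48,12],[50,0]]
[[27,11],[32,0],[44,19],[46,0],[48,12],[50,0]]
[[27,11],[32,0],[44,19],[46,10],[48,12],[50,0]]
[[1,4],[9,0],[27,11],[32,0],[44,19],[46,10],[48,12],[50,0]]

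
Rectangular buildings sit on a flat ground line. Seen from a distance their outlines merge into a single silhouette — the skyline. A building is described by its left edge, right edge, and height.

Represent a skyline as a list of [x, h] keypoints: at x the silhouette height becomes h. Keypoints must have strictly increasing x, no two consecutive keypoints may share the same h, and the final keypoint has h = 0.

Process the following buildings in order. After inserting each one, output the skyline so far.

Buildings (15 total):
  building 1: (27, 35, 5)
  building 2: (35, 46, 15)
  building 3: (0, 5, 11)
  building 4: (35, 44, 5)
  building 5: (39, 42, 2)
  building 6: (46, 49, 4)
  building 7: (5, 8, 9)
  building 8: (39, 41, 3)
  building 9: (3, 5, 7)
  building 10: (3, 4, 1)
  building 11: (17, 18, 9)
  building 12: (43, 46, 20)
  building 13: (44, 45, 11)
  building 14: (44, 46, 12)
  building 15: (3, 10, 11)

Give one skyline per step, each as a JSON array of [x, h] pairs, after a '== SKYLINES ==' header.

== SKYLINES ==
[[27,5],[35,0]]
[[27,5],[35,15],[46,0]]
[[0,11],[5,0],[27,5],[35,15],[46,0]]
[[0,11],[5,0],[27,5],[35,15],[46,0]]
[[0,11],[5,0],[27,5],[35,15],[46,0]]
[[0,11],[5,0],[27,5],[35,15],[46,4],[49,0]]
[[0,11],[5,9],[8,0],[27,5],[35,15],[46,4],[49,0]]
[[0,11],[5,9],[8,0],[27,5],[35,15],[46,4],[49,0]]
[[0,11],[5,9],[8,0],[27,5],[35,15],[46,4],[49,0]]
[[0,11],[5,9],[8,0],[27,5],[35,15],[46,4],[49,0]]
[[0,11],[5,9],[8,0],[17,9],[18,0],[27,5],[35,15],[46,4],[49,0]]
[[0,11],[5,9],[8,0],[17,9],[18,0],[27,5],[35,15],[43,20],[46,4],[49,0]]
[[0,11],[5,9],[8,0],[17,9],[18,0],[27,5],[35,15],[43,20],[46,4],[49,0]]
[[0,11],[5,9],[8,0],[17,9],[18,0],[27,5],[35,15],[43,20],[46,4],[49,0]]
[[0,11],[10,0],[17,9],[18,0],[27,5],[35,15],[43,20],[46,4],[49,0]]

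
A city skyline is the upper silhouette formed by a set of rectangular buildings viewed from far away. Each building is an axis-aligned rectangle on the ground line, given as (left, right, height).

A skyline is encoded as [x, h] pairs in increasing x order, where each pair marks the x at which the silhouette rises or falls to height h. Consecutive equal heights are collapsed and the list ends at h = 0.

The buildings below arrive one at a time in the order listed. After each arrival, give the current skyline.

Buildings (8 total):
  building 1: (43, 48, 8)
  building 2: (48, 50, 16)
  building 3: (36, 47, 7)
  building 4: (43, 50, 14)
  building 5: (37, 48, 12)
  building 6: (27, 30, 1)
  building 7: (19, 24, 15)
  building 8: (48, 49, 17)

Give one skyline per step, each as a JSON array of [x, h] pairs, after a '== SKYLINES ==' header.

== SKYLINES ==
[[43,8],[48,0]]
[[43,8],[48,16],[50,0]]
[[36,7],[43,8],[48,16],[50,0]]
[[36,7],[43,14],[48,16],[50,0]]
[[36,7],[37,12],[43,14],[48,16],[50,0]]
[[27,1],[30,0],[36,7],[37,12],[43,14],[48,16],[50,0]]
[[19,15],[24,0],[27,1],[30,0],[36,7],[37,12],[43,14],[48,16],[50,0]]
[[19,15],[24,0],[27,1],[30,0],[36,7],[37,12],[43,14],[48,17],[49,16],[50,0]]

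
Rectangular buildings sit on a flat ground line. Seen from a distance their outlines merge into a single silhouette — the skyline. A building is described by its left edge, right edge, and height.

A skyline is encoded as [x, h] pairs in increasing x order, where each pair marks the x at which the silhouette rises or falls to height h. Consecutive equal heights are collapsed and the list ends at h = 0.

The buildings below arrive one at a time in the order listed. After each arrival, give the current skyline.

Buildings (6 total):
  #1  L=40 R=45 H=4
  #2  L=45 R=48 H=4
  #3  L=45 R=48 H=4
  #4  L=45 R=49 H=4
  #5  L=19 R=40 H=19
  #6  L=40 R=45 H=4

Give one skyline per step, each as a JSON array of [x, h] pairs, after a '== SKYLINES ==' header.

== SKYLINES ==
[[40,4],[45,0]]
[[40,4],[48,0]]
[[40,4],[48,0]]
[[40,4],[49,0]]
[[19,19],[40,4],[49,0]]
[[19,19],[40,4],[49,0]]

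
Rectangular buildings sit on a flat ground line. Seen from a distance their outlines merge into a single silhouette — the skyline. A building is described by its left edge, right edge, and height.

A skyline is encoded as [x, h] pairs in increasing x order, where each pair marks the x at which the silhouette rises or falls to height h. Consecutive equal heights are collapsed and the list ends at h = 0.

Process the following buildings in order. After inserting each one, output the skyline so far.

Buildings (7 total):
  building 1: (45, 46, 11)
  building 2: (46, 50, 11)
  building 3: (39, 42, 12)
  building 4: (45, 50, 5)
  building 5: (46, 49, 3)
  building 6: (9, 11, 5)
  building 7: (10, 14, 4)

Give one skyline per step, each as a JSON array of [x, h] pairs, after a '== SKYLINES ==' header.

== SKYLINES ==
[[45,11],[46,0]]
[[45,11],[50,0]]
[[39,12],[42,0],[45,11],[50,0]]
[[39,12],[42,0],[45,11],[50,0]]
[[39,12],[42,0],[45,11],[50,0]]
[[9,5],[11,0],[39,12],[42,0],[45,11],[50,0]]
[[9,5],[11,4],[14,0],[39,12],[42,0],[45,11],[50,0]]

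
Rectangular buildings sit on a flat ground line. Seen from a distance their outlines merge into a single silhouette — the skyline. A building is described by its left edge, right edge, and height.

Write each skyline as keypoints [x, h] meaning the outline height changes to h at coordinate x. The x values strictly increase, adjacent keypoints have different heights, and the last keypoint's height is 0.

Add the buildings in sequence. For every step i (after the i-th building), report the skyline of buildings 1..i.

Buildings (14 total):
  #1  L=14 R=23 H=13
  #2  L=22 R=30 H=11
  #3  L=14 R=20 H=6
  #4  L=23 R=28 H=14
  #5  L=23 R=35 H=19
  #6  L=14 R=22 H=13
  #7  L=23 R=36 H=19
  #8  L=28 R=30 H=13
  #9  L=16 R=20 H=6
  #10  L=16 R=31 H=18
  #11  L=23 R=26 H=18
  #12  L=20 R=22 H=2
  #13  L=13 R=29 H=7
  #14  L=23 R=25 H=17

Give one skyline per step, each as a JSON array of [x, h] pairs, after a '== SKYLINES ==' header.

== SKYLINES ==
[[14,13],[23,0]]
[[14,13],[23,11],[30,0]]
[[14,13],[23,11],[30,0]]
[[14,13],[23,14],[28,11],[30,0]]
[[14,13],[23,19],[35,0]]
[[14,13],[23,19],[35,0]]
[[14,13],[23,19],[36,0]]
[[14,13],[23,19],[36,0]]
[[14,13],[23,19],[36,0]]
[[14,13],[16,18],[23,19],[36,0]]
[[14,13],[16,18],[23,19],[36,0]]
[[14,13],[16,18],[23,19],[36,0]]
[[13,7],[14,13],[16,18],[23,19],[36,0]]
[[13,7],[14,13],[16,18],[23,19],[36,0]]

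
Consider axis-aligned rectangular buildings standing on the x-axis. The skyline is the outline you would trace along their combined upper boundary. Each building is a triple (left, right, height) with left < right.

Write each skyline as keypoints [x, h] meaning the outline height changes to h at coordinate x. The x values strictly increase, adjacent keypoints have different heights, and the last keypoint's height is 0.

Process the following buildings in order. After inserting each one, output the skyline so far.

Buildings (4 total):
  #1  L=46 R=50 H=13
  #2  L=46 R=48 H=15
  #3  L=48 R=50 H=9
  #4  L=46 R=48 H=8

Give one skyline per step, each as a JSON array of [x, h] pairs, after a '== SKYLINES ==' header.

== SKYLINES ==
[[46,13],[50,0]]
[[46,15],[48,13],[50,0]]
[[46,15],[48,13],[50,0]]
[[46,15],[48,13],[50,0]]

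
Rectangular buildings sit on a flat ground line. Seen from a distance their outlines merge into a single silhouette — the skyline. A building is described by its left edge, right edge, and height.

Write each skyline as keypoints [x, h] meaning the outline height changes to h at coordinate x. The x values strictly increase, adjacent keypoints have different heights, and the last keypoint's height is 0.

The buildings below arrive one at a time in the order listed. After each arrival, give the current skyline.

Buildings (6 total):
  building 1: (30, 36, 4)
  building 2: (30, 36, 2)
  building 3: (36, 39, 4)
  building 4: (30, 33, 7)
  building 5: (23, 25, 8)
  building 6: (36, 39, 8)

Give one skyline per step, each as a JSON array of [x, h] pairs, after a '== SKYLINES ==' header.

== SKYLINES ==
[[30,4],[36,0]]
[[30,4],[36,0]]
[[30,4],[39,0]]
[[30,7],[33,4],[39,0]]
[[23,8],[25,0],[30,7],[33,4],[39,0]]
[[23,8],[25,0],[30,7],[33,4],[36,8],[39,0]]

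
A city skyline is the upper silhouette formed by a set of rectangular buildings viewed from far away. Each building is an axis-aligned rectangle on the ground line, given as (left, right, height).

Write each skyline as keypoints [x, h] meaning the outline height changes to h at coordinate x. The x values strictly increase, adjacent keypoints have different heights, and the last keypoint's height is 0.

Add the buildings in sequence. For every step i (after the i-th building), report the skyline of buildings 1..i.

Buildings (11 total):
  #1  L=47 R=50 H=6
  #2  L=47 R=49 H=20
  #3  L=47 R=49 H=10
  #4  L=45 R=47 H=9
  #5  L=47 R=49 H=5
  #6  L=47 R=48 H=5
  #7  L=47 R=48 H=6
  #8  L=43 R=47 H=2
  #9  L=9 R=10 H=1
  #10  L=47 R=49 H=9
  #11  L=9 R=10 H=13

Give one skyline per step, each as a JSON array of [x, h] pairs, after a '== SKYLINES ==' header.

== SKYLINES ==
[[47,6],[50,0]]
[[47,20],[49,6],[50,0]]
[[47,20],[49,6],[50,0]]
[[45,9],[47,20],[49,6],[50,0]]
[[45,9],[47,20],[49,6],[50,0]]
[[45,9],[47,20],[49,6],[50,0]]
[[45,9],[47,20],[49,6],[50,0]]
[[43,2],[45,9],[47,20],[49,6],[50,0]]
[[9,1],[10,0],[43,2],[45,9],[47,20],[49,6],[50,0]]
[[9,1],[10,0],[43,2],[45,9],[47,20],[49,6],[50,0]]
[[9,13],[10,0],[43,2],[45,9],[47,20],[49,6],[50,0]]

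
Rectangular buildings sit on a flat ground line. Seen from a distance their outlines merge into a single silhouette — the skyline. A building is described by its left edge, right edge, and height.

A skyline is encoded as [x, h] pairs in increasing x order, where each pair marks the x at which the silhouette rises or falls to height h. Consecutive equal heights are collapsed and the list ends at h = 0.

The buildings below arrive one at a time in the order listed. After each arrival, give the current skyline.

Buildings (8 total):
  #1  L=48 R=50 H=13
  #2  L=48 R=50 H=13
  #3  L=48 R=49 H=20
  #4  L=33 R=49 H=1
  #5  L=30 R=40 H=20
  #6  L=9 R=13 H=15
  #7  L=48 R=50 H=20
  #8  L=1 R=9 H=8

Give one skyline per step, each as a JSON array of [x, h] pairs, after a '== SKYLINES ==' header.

== SKYLINES ==
[[48,13],[50,0]]
[[48,13],[50,0]]
[[48,20],[49,13],[50,0]]
[[33,1],[48,20],[49,13],[50,0]]
[[30,20],[40,1],[48,20],[49,13],[50,0]]
[[9,15],[13,0],[30,20],[40,1],[48,20],[49,13],[50,0]]
[[9,15],[13,0],[30,20],[40,1],[48,20],[50,0]]
[[1,8],[9,15],[13,0],[30,20],[40,1],[48,20],[50,0]]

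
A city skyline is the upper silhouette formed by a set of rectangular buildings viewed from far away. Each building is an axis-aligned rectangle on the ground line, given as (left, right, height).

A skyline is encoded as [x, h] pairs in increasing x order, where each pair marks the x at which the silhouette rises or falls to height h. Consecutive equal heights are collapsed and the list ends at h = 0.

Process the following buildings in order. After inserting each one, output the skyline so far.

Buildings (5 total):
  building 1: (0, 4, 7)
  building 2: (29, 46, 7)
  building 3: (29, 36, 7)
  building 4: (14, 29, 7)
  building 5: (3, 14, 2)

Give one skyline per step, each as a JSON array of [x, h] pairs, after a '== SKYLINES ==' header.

== SKYLINES ==
[[0,7],[4,0]]
[[0,7],[4,0],[29,7],[46,0]]
[[0,7],[4,0],[29,7],[46,0]]
[[0,7],[4,0],[14,7],[46,0]]
[[0,7],[4,2],[14,7],[46,0]]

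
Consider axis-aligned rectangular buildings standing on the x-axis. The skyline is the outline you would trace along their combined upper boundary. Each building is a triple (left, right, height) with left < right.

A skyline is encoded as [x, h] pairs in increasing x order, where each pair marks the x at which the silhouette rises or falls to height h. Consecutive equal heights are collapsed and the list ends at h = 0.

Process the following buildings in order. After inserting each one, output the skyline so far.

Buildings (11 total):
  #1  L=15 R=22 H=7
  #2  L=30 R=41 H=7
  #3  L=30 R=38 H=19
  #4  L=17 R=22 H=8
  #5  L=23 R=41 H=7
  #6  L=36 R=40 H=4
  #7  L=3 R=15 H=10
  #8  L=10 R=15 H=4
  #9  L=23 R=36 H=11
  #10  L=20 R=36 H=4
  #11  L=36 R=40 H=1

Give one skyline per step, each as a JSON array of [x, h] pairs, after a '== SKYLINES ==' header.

== SKYLINES ==
[[15,7],[22,0]]
[[15,7],[22,0],[30,7],[41,0]]
[[15,7],[22,0],[30,19],[38,7],[41,0]]
[[15,7],[17,8],[22,0],[30,19],[38,7],[41,0]]
[[15,7],[17,8],[22,0],[23,7],[30,19],[38,7],[41,0]]
[[15,7],[17,8],[22,0],[23,7],[30,19],[38,7],[41,0]]
[[3,10],[15,7],[17,8],[22,0],[23,7],[30,19],[38,7],[41,0]]
[[3,10],[15,7],[17,8],[22,0],[23,7],[30,19],[38,7],[41,0]]
[[3,10],[15,7],[17,8],[22,0],[23,11],[30,19],[38,7],[41,0]]
[[3,10],[15,7],[17,8],[22,4],[23,11],[30,19],[38,7],[41,0]]
[[3,10],[15,7],[17,8],[22,4],[23,11],[30,19],[38,7],[41,0]]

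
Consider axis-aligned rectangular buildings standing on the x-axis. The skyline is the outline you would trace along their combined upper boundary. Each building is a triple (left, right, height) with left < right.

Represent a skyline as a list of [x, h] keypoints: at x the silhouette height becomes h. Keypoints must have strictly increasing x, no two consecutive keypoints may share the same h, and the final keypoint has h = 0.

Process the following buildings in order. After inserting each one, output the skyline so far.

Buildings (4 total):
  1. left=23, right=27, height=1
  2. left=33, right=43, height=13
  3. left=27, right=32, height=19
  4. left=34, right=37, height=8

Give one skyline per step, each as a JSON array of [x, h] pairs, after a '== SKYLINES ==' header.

== SKYLINES ==
[[23,1],[27,0]]
[[23,1],[27,0],[33,13],[43,0]]
[[23,1],[27,19],[32,0],[33,13],[43,0]]
[[23,1],[27,19],[32,0],[33,13],[43,0]]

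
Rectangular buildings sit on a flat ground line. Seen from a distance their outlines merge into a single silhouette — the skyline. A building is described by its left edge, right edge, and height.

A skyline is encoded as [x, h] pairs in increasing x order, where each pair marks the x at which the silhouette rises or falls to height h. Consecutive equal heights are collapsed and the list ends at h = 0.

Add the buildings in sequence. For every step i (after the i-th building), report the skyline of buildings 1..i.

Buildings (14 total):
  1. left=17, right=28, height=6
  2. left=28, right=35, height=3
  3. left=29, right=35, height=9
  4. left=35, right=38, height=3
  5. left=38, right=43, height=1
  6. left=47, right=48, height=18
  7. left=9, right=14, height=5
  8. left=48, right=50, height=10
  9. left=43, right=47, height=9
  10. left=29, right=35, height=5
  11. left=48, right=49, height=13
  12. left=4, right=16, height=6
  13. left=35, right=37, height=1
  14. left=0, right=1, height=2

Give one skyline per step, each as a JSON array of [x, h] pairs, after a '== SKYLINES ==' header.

== SKYLINES ==
[[17,6],[28,0]]
[[17,6],[28,3],[35,0]]
[[17,6],[28,3],[29,9],[35,0]]
[[17,6],[28,3],[29,9],[35,3],[38,0]]
[[17,6],[28,3],[29,9],[35,3],[38,1],[43,0]]
[[17,6],[28,3],[29,9],[35,3],[38,1],[43,0],[47,18],[48,0]]
[[9,5],[14,0],[17,6],[28,3],[29,9],[35,3],[38,1],[43,0],[47,18],[48,0]]
[[9,5],[14,0],[17,6],[28,3],[29,9],[35,3],[38,1],[43,0],[47,18],[48,10],[50,0]]
[[9,5],[14,0],[17,6],[28,3],[29,9],[35,3],[38,1],[43,9],[47,18],[48,10],[50,0]]
[[9,5],[14,0],[17,6],[28,3],[29,9],[35,3],[38,1],[43,9],[47,18],[48,10],[50,0]]
[[9,5],[14,0],[17,6],[28,3],[29,9],[35,3],[38,1],[43,9],[47,18],[48,13],[49,10],[50,0]]
[[4,6],[16,0],[17,6],[28,3],[29,9],[35,3],[38,1],[43,9],[47,18],[48,13],[49,10],[50,0]]
[[4,6],[16,0],[17,6],[28,3],[29,9],[35,3],[38,1],[43,9],[47,18],[48,13],[49,10],[50,0]]
[[0,2],[1,0],[4,6],[16,0],[17,6],[28,3],[29,9],[35,3],[38,1],[43,9],[47,18],[48,13],[49,10],[50,0]]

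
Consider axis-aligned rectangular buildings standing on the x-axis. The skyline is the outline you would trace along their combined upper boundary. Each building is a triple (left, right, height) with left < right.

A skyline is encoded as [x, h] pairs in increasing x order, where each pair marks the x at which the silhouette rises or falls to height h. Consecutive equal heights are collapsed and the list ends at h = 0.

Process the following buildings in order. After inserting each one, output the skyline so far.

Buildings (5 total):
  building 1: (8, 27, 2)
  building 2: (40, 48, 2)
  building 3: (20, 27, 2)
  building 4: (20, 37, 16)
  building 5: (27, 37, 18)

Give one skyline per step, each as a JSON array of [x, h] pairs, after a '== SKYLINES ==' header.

== SKYLINES ==
[[8,2],[27,0]]
[[8,2],[27,0],[40,2],[48,0]]
[[8,2],[27,0],[40,2],[48,0]]
[[8,2],[20,16],[37,0],[40,2],[48,0]]
[[8,2],[20,16],[27,18],[37,0],[40,2],[48,0]]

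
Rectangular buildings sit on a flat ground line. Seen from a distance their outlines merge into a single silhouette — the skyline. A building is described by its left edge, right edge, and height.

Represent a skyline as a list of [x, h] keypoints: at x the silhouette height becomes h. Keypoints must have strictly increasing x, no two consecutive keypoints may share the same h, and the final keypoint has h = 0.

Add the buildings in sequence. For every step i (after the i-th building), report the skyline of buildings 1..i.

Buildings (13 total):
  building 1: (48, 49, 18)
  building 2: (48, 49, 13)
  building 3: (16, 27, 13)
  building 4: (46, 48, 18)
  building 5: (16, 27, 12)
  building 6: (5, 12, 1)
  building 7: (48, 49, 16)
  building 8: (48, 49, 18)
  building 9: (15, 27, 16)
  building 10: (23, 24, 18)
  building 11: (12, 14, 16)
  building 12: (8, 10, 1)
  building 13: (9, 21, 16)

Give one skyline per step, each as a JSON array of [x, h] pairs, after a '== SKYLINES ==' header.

== SKYLINES ==
[[48,18],[49,0]]
[[48,18],[49,0]]
[[16,13],[27,0],[48,18],[49,0]]
[[16,13],[27,0],[46,18],[49,0]]
[[16,13],[27,0],[46,18],[49,0]]
[[5,1],[12,0],[16,13],[27,0],[46,18],[49,0]]
[[5,1],[12,0],[16,13],[27,0],[46,18],[49,0]]
[[5,1],[12,0],[16,13],[27,0],[46,18],[49,0]]
[[5,1],[12,0],[15,16],[27,0],[46,18],[49,0]]
[[5,1],[12,0],[15,16],[23,18],[24,16],[27,0],[46,18],[49,0]]
[[5,1],[12,16],[14,0],[15,16],[23,18],[24,16],[27,0],[46,18],[49,0]]
[[5,1],[12,16],[14,0],[15,16],[23,18],[24,16],[27,0],[46,18],[49,0]]
[[5,1],[9,16],[23,18],[24,16],[27,0],[46,18],[49,0]]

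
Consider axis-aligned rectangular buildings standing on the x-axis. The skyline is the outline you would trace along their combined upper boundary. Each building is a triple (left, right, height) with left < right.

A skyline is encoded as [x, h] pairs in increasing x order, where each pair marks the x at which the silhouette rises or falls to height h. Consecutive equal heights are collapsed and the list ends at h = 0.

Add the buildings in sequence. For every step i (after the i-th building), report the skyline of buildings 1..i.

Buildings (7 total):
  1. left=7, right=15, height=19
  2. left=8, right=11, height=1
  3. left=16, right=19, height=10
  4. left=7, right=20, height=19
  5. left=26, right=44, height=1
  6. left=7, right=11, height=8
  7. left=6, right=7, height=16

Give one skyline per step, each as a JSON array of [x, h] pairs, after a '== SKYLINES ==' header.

== SKYLINES ==
[[7,19],[15,0]]
[[7,19],[15,0]]
[[7,19],[15,0],[16,10],[19,0]]
[[7,19],[20,0]]
[[7,19],[20,0],[26,1],[44,0]]
[[7,19],[20,0],[26,1],[44,0]]
[[6,16],[7,19],[20,0],[26,1],[44,0]]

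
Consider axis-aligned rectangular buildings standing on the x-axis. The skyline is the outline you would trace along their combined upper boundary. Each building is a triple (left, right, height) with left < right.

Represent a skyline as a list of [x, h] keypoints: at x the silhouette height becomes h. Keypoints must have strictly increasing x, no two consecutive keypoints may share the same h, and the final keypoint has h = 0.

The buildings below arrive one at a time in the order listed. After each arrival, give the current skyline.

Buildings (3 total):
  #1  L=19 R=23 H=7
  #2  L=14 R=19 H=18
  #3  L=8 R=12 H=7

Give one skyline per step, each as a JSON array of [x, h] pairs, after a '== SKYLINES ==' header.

== SKYLINES ==
[[19,7],[23,0]]
[[14,18],[19,7],[23,0]]
[[8,7],[12,0],[14,18],[19,7],[23,0]]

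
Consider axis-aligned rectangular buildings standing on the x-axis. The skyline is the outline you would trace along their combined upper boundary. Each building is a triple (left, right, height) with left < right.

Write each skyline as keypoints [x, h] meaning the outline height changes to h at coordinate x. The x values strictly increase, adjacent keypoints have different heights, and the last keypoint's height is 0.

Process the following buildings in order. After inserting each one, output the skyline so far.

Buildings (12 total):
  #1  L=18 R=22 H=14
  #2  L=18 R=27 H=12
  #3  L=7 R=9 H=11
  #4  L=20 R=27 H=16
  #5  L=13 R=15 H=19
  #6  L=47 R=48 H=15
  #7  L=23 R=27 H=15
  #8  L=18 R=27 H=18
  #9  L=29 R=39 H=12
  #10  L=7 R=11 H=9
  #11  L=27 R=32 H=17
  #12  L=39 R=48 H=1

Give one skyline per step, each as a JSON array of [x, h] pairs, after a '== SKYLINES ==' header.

== SKYLINES ==
[[18,14],[22,0]]
[[18,14],[22,12],[27,0]]
[[7,11],[9,0],[18,14],[22,12],[27,0]]
[[7,11],[9,0],[18,14],[20,16],[27,0]]
[[7,11],[9,0],[13,19],[15,0],[18,14],[20,16],[27,0]]
[[7,11],[9,0],[13,19],[15,0],[18,14],[20,16],[27,0],[47,15],[48,0]]
[[7,11],[9,0],[13,19],[15,0],[18,14],[20,16],[27,0],[47,15],[48,0]]
[[7,11],[9,0],[13,19],[15,0],[18,18],[27,0],[47,15],[48,0]]
[[7,11],[9,0],[13,19],[15,0],[18,18],[27,0],[29,12],[39,0],[47,15],[48,0]]
[[7,11],[9,9],[11,0],[13,19],[15,0],[18,18],[27,0],[29,12],[39,0],[47,15],[48,0]]
[[7,11],[9,9],[11,0],[13,19],[15,0],[18,18],[27,17],[32,12],[39,0],[47,15],[48,0]]
[[7,11],[9,9],[11,0],[13,19],[15,0],[18,18],[27,17],[32,12],[39,1],[47,15],[48,0]]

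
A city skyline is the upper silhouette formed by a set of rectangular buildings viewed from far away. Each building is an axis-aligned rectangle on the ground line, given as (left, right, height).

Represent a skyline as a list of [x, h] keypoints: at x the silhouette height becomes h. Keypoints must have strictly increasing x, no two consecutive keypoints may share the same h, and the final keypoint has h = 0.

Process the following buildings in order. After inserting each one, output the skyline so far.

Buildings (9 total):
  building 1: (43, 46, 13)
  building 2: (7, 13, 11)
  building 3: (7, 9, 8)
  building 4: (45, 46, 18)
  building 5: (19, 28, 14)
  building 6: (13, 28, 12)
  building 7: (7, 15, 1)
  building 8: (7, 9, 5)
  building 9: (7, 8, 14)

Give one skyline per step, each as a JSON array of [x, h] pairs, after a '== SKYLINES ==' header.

== SKYLINES ==
[[43,13],[46,0]]
[[7,11],[13,0],[43,13],[46,0]]
[[7,11],[13,0],[43,13],[46,0]]
[[7,11],[13,0],[43,13],[45,18],[46,0]]
[[7,11],[13,0],[19,14],[28,0],[43,13],[45,18],[46,0]]
[[7,11],[13,12],[19,14],[28,0],[43,13],[45,18],[46,0]]
[[7,11],[13,12],[19,14],[28,0],[43,13],[45,18],[46,0]]
[[7,11],[13,12],[19,14],[28,0],[43,13],[45,18],[46,0]]
[[7,14],[8,11],[13,12],[19,14],[28,0],[43,13],[45,18],[46,0]]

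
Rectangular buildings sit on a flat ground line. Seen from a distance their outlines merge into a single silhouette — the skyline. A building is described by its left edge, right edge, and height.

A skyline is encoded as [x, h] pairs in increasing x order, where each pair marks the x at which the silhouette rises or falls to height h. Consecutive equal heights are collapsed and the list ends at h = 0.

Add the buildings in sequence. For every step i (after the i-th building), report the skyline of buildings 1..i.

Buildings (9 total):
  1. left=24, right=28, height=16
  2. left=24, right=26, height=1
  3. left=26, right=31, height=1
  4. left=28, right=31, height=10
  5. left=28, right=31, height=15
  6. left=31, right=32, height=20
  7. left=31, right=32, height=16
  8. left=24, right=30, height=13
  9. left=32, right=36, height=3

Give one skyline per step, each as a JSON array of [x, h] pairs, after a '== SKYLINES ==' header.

== SKYLINES ==
[[24,16],[28,0]]
[[24,16],[28,0]]
[[24,16],[28,1],[31,0]]
[[24,16],[28,10],[31,0]]
[[24,16],[28,15],[31,0]]
[[24,16],[28,15],[31,20],[32,0]]
[[24,16],[28,15],[31,20],[32,0]]
[[24,16],[28,15],[31,20],[32,0]]
[[24,16],[28,15],[31,20],[32,3],[36,0]]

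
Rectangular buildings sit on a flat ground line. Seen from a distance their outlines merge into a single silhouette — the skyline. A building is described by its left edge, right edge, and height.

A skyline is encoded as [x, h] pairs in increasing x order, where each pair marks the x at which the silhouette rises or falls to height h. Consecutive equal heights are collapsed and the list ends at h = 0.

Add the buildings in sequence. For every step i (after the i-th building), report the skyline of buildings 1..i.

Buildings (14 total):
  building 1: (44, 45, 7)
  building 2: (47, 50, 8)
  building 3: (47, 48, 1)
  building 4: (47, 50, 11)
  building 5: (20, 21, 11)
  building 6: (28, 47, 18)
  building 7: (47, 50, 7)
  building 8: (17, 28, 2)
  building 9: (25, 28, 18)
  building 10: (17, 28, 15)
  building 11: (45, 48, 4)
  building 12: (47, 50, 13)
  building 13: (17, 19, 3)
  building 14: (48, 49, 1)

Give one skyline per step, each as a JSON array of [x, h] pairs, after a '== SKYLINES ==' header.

== SKYLINES ==
[[44,7],[45,0]]
[[44,7],[45,0],[47,8],[50,0]]
[[44,7],[45,0],[47,8],[50,0]]
[[44,7],[45,0],[47,11],[50,0]]
[[20,11],[21,0],[44,7],[45,0],[47,11],[50,0]]
[[20,11],[21,0],[28,18],[47,11],[50,0]]
[[20,11],[21,0],[28,18],[47,11],[50,0]]
[[17,2],[20,11],[21,2],[28,18],[47,11],[50,0]]
[[17,2],[20,11],[21,2],[25,18],[47,11],[50,0]]
[[17,15],[25,18],[47,11],[50,0]]
[[17,15],[25,18],[47,11],[50,0]]
[[17,15],[25,18],[47,13],[50,0]]
[[17,15],[25,18],[47,13],[50,0]]
[[17,15],[25,18],[47,13],[50,0]]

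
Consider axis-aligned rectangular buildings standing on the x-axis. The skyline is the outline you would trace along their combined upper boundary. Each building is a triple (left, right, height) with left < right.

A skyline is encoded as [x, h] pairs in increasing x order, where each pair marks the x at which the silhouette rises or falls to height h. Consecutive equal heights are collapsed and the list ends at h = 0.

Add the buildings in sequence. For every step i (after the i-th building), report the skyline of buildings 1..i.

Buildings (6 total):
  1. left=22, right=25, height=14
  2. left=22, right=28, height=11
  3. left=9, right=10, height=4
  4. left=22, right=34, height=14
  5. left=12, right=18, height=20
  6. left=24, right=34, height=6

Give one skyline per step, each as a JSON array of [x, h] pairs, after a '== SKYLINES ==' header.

== SKYLINES ==
[[22,14],[25,0]]
[[22,14],[25,11],[28,0]]
[[9,4],[10,0],[22,14],[25,11],[28,0]]
[[9,4],[10,0],[22,14],[34,0]]
[[9,4],[10,0],[12,20],[18,0],[22,14],[34,0]]
[[9,4],[10,0],[12,20],[18,0],[22,14],[34,0]]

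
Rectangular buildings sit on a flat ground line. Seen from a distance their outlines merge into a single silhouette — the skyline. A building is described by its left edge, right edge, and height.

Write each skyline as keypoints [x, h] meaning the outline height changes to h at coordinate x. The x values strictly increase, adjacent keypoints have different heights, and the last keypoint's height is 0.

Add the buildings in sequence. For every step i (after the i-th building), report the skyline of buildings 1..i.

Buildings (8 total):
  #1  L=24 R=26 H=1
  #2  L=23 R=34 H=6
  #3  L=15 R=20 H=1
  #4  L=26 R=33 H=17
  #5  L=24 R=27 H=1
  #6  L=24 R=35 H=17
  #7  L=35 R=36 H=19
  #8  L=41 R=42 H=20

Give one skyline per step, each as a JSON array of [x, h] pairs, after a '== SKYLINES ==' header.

== SKYLINES ==
[[24,1],[26,0]]
[[23,6],[34,0]]
[[15,1],[20,0],[23,6],[34,0]]
[[15,1],[20,0],[23,6],[26,17],[33,6],[34,0]]
[[15,1],[20,0],[23,6],[26,17],[33,6],[34,0]]
[[15,1],[20,0],[23,6],[24,17],[35,0]]
[[15,1],[20,0],[23,6],[24,17],[35,19],[36,0]]
[[15,1],[20,0],[23,6],[24,17],[35,19],[36,0],[41,20],[42,0]]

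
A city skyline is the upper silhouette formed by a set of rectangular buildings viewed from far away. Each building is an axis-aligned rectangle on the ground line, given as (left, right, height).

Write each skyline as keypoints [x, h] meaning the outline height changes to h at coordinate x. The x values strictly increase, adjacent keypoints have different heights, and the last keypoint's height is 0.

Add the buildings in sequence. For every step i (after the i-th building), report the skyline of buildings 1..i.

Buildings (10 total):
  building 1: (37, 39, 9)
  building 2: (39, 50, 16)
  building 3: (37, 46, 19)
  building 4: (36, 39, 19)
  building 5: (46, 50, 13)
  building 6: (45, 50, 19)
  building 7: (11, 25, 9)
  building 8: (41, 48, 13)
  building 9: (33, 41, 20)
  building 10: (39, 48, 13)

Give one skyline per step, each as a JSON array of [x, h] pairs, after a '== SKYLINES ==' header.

== SKYLINES ==
[[37,9],[39,0]]
[[37,9],[39,16],[50,0]]
[[37,19],[46,16],[50,0]]
[[36,19],[46,16],[50,0]]
[[36,19],[46,16],[50,0]]
[[36,19],[50,0]]
[[11,9],[25,0],[36,19],[50,0]]
[[11,9],[25,0],[36,19],[50,0]]
[[11,9],[25,0],[33,20],[41,19],[50,0]]
[[11,9],[25,0],[33,20],[41,19],[50,0]]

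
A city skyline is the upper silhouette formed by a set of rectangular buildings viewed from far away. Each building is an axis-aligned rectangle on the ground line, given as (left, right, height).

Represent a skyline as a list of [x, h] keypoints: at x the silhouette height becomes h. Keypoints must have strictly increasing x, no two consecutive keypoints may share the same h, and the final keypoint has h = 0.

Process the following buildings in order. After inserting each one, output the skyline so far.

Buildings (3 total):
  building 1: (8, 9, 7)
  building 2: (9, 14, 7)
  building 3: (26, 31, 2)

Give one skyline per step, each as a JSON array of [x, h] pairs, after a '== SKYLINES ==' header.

== SKYLINES ==
[[8,7],[9,0]]
[[8,7],[14,0]]
[[8,7],[14,0],[26,2],[31,0]]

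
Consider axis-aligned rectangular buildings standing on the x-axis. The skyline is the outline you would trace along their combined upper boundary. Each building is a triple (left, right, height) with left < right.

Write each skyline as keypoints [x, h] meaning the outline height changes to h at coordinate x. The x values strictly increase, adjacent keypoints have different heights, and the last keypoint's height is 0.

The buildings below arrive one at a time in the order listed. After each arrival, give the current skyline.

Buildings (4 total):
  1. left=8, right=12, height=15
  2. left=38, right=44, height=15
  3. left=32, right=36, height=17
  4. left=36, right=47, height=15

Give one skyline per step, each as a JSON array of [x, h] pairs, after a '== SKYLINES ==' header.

== SKYLINES ==
[[8,15],[12,0]]
[[8,15],[12,0],[38,15],[44,0]]
[[8,15],[12,0],[32,17],[36,0],[38,15],[44,0]]
[[8,15],[12,0],[32,17],[36,15],[47,0]]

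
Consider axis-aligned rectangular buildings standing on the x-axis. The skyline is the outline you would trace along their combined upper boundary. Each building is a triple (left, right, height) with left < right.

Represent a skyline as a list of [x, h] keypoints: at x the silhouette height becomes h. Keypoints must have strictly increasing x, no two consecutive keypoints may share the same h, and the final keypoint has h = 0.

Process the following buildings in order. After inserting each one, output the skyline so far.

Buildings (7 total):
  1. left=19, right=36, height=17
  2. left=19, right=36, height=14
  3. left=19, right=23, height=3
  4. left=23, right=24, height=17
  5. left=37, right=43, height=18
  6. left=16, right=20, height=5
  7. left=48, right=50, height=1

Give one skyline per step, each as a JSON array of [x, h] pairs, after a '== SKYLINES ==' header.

== SKYLINES ==
[[19,17],[36,0]]
[[19,17],[36,0]]
[[19,17],[36,0]]
[[19,17],[36,0]]
[[19,17],[36,0],[37,18],[43,0]]
[[16,5],[19,17],[36,0],[37,18],[43,0]]
[[16,5],[19,17],[36,0],[37,18],[43,0],[48,1],[50,0]]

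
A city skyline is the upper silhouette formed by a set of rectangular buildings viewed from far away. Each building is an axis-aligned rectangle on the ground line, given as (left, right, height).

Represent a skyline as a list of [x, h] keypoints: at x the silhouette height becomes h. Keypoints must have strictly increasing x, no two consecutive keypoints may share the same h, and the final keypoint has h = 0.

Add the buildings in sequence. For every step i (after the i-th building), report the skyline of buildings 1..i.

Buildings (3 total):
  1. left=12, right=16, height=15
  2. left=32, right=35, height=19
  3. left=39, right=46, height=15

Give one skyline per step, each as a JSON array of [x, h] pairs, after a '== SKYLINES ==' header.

== SKYLINES ==
[[12,15],[16,0]]
[[12,15],[16,0],[32,19],[35,0]]
[[12,15],[16,0],[32,19],[35,0],[39,15],[46,0]]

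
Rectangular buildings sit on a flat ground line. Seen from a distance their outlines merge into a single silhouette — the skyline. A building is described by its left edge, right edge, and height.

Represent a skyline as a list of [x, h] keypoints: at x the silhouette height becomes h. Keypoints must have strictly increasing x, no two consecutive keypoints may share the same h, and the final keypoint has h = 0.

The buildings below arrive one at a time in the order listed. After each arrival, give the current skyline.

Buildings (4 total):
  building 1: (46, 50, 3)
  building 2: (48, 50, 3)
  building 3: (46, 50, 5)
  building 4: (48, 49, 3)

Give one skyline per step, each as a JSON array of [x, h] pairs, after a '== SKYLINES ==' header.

== SKYLINES ==
[[46,3],[50,0]]
[[46,3],[50,0]]
[[46,5],[50,0]]
[[46,5],[50,0]]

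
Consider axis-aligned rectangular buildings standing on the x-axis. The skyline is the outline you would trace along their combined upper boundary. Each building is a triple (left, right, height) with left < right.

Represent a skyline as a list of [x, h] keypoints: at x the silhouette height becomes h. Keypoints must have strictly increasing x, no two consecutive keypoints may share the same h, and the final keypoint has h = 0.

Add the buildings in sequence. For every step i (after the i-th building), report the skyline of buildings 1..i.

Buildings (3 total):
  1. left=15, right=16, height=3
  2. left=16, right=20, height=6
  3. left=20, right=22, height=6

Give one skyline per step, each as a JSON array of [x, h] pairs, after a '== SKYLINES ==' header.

== SKYLINES ==
[[15,3],[16,0]]
[[15,3],[16,6],[20,0]]
[[15,3],[16,6],[22,0]]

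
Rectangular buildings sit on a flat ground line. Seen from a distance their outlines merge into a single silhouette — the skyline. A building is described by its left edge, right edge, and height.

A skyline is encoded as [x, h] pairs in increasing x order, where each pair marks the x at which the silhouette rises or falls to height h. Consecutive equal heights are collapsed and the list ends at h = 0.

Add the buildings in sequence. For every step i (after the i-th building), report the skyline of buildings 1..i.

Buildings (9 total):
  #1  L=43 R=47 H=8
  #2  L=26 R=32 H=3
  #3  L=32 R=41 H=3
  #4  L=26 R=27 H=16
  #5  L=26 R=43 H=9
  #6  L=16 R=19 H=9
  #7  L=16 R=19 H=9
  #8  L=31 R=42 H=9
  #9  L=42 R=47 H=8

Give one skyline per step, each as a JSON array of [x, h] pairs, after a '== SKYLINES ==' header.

== SKYLINES ==
[[43,8],[47,0]]
[[26,3],[32,0],[43,8],[47,0]]
[[26,3],[41,0],[43,8],[47,0]]
[[26,16],[27,3],[41,0],[43,8],[47,0]]
[[26,16],[27,9],[43,8],[47,0]]
[[16,9],[19,0],[26,16],[27,9],[43,8],[47,0]]
[[16,9],[19,0],[26,16],[27,9],[43,8],[47,0]]
[[16,9],[19,0],[26,16],[27,9],[43,8],[47,0]]
[[16,9],[19,0],[26,16],[27,9],[43,8],[47,0]]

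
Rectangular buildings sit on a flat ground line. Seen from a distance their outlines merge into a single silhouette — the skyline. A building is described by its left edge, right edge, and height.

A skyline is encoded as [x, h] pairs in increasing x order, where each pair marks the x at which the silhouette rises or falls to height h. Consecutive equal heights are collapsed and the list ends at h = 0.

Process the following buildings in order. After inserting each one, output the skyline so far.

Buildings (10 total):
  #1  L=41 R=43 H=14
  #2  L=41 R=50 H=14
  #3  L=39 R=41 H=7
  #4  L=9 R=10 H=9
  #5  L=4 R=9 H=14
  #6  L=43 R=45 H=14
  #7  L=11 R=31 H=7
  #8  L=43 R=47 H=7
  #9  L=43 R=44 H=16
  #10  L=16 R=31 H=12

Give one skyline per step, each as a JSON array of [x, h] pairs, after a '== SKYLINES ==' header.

== SKYLINES ==
[[41,14],[43,0]]
[[41,14],[50,0]]
[[39,7],[41,14],[50,0]]
[[9,9],[10,0],[39,7],[41,14],[50,0]]
[[4,14],[9,9],[10,0],[39,7],[41,14],[50,0]]
[[4,14],[9,9],[10,0],[39,7],[41,14],[50,0]]
[[4,14],[9,9],[10,0],[11,7],[31,0],[39,7],[41,14],[50,0]]
[[4,14],[9,9],[10,0],[11,7],[31,0],[39,7],[41,14],[50,0]]
[[4,14],[9,9],[10,0],[11,7],[31,0],[39,7],[41,14],[43,16],[44,14],[50,0]]
[[4,14],[9,9],[10,0],[11,7],[16,12],[31,0],[39,7],[41,14],[43,16],[44,14],[50,0]]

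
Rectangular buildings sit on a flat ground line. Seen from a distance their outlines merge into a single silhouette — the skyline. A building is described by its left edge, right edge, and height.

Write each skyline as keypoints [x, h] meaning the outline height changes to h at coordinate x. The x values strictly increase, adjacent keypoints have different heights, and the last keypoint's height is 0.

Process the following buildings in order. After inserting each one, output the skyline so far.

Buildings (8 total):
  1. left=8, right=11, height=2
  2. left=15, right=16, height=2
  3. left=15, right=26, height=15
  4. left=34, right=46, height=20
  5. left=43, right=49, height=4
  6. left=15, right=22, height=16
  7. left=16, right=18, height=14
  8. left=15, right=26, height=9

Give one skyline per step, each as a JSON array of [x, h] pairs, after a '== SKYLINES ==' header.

== SKYLINES ==
[[8,2],[11,0]]
[[8,2],[11,0],[15,2],[16,0]]
[[8,2],[11,0],[15,15],[26,0]]
[[8,2],[11,0],[15,15],[26,0],[34,20],[46,0]]
[[8,2],[11,0],[15,15],[26,0],[34,20],[46,4],[49,0]]
[[8,2],[11,0],[15,16],[22,15],[26,0],[34,20],[46,4],[49,0]]
[[8,2],[11,0],[15,16],[22,15],[26,0],[34,20],[46,4],[49,0]]
[[8,2],[11,0],[15,16],[22,15],[26,0],[34,20],[46,4],[49,0]]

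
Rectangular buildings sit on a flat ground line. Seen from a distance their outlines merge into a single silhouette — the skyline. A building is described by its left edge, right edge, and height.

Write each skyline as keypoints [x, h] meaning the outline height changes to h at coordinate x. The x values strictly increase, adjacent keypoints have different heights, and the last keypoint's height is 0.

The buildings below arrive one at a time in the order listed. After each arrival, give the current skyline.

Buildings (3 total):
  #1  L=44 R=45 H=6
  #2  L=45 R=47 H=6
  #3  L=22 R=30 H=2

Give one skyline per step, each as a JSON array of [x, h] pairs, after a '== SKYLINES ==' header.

== SKYLINES ==
[[44,6],[45,0]]
[[44,6],[47,0]]
[[22,2],[30,0],[44,6],[47,0]]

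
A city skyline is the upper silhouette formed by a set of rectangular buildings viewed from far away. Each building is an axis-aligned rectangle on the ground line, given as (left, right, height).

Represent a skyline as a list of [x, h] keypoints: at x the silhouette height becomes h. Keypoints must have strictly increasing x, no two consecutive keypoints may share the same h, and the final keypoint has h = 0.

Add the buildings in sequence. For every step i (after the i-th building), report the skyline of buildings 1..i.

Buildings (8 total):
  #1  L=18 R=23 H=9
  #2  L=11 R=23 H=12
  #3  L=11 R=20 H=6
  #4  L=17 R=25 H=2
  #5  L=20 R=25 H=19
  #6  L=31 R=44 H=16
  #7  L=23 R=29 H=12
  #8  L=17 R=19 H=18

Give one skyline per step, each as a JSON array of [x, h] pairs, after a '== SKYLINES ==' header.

== SKYLINES ==
[[18,9],[23,0]]
[[11,12],[23,0]]
[[11,12],[23,0]]
[[11,12],[23,2],[25,0]]
[[11,12],[20,19],[25,0]]
[[11,12],[20,19],[25,0],[31,16],[44,0]]
[[11,12],[20,19],[25,12],[29,0],[31,16],[44,0]]
[[11,12],[17,18],[19,12],[20,19],[25,12],[29,0],[31,16],[44,0]]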